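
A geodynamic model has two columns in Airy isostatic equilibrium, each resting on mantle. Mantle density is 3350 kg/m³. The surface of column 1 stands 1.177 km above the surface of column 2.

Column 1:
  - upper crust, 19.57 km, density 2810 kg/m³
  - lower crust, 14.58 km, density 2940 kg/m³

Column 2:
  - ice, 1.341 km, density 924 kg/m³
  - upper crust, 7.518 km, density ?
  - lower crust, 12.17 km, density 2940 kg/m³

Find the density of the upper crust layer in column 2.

2770 kg/m³

Take the compensation level at the base of the deeper column (depth z_c below the surface of column 1) and equate Σ ρ_i t_i down to z_c; mantle fills any gap and the z_c terms cancel.
Column 1: 19.57×2810 + 14.58×2940 + (z_c − 34.15)×3350
Column 2: 1.177×0 + 1.341×924 + 7.518×ρ + 12.17×2940 + (z_c − 1.177 − 21.029)×3350
The z_c×3350 term appears on both sides and cancels. Collect the known terms of each column as K = Σ(ρt)_known − 3350 × (depth of known layers): K_1 = 97856.9 − 3350×34.15 = −16545.6; K_2 = 37018.884 − 3350×(1.177 + 21.029) = −37371.216.
Balance: K_1 = K_2 + 7.518×ρ, so ρ = (K_1 − K_2)/7.518 = 20825.6/7.518 = 2770 kg/m³.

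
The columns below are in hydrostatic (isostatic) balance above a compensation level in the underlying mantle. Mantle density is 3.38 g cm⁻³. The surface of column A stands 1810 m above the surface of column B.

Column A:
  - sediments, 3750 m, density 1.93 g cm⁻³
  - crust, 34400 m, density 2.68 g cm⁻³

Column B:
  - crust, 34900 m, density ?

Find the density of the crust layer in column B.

2.71 g cm⁻³

Take the compensation level at the base of the deeper column (depth z_c below the surface of column A) and equate Σ ρ_i t_i down to z_c; mantle fills any gap and the z_c terms cancel.
Column A: 3750×1.93 + 34400×2.68 + (z_c − 38150)×3.38
Column B: 1810×0 + 34900×ρ + (z_c − 1810 − 34900)×3.38
The z_c×3.38 term appears on both sides and cancels. Collect the known terms of each column as K = Σ(ρt)_known − 3.38 × (depth of known layers): K_A = 99429.5 − 3.38×38150 = −29517.5; K_B = 0 − 3.38×(1810 + 34900) = −124079.8.
Balance: K_A = K_B + 34900×ρ, so ρ = (K_A − K_B)/34900 = 94562.3/34900 = 2.71 g cm⁻³.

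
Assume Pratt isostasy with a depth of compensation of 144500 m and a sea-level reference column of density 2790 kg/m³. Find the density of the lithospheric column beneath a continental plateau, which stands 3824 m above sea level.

Pratt balance: ρ_ref D = ρ (D + h).
ρ = ρ_ref D/(D + h) = 2790 × 144500 m/(144500 m + 3824 m) = 2720 kg/m³.

2720 kg/m³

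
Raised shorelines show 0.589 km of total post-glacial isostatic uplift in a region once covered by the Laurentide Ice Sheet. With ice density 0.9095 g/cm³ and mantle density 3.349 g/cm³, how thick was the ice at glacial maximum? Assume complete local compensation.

u = t ρ_ice/ρ_m → t = u ρ_m/ρ_ice = 0.589 km × 3.349/0.9095 = 2.17 km.

2.17 km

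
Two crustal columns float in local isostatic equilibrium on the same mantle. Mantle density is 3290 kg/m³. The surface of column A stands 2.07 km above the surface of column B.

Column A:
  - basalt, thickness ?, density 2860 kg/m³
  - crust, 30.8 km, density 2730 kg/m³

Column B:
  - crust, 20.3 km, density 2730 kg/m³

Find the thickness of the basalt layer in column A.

2.16 km

Take the compensation level at the base of the deeper column (depth z_c below the surface of column A) and equate Σ ρ_i t_i down to z_c; mantle fills any gap and the z_c terms cancel.
Column A: x×2860 + 30.8×2730 + (z_c − 30.8 − x)×3290
Column B: 2.07×0 + 20.3×2730 + (z_c − 2.07 − 20.3)×3290
The z_c×3290 term appears on both sides and cancels. Collect the known terms of each column as K = Σ(ρt)_known − 3290 × (depth of known layers): K_A = 84084 − 3290×30.8 = −17248; K_B = 55419 − 3290×(2.07 + 20.3) = −18178.3.
Balance: K_A − x×(3290 − 2860) = K_B, so x = (K_A − K_B)/(3290 − 2860) = 930.3/430 = 2.16 km.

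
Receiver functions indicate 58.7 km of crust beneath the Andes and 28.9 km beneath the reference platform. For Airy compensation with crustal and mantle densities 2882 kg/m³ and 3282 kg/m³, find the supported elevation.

3.63 km

Excess crust Δ = 58.7 km − 28.9 km = 29.8 km, split between elevation h and root r with h + r = Δ.
Airy balance ρ_c h = (ρ_m − ρ_c) r gives r = h ρ_c/(ρ_m − ρ_c), so h (1 + ρ_c/(ρ_m − ρ_c)) = Δ, i.e. h = Δ (ρ_m − ρ_c)/ρ_m.
h = 29.8 km × 400/3282 = 3.63 km.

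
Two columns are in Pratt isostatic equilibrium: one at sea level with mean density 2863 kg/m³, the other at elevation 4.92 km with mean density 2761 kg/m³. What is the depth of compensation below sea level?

133 km

ρ_ref D = ρ (D + h) → D (ρ_ref − ρ) = ρ h.
D = ρ h/(ρ_ref − ρ) = 2761 × 4.92 km/(2863 − 2761) = 133 km.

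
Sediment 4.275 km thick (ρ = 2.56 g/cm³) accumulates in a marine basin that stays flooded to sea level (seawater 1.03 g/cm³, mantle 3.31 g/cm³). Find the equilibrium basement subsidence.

Submarine loading: the sediment displaces seawater, and the subsidence is in turn flooded, so s (ρ_m − ρ_w) = t (ρ_sed − ρ_w).
s = 4.275 km × (2.56 − 1.03) / (3.31 − 1.03) = 2.87 km.

2.87 km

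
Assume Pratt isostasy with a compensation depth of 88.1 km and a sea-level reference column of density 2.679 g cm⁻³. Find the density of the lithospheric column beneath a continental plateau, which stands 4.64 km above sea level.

2.54 g cm⁻³

Pratt balance: ρ_ref D = ρ (D + h).
ρ = ρ_ref D/(D + h) = 2.679 × 88.1 km/(88.1 km + 4.64 km) = 2.54 g cm⁻³.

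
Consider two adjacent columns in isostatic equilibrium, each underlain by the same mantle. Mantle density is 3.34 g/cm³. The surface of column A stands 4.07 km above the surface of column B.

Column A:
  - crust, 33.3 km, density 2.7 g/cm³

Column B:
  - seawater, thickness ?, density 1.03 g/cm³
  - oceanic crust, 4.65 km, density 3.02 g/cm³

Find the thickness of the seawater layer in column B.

2.7 km

Take the compensation level at the base of the deeper column (depth z_c below the surface of column A) and equate Σ ρ_i t_i down to z_c; mantle fills any gap and the z_c terms cancel.
Column A: 33.3×2.7 + (z_c − 33.3)×3.34
Column B: 4.07×0 + x×1.03 + 4.65×3.02 + (z_c − 4.07 − 4.65 − x)×3.34
The z_c×3.34 term appears on both sides and cancels. Collect the known terms of each column as K = Σ(ρt)_known − 3.34 × (depth of known layers): K_A = 89.91 − 3.34×33.3 = −21.312; K_B = 14.043 − 3.34×(4.07 + 4.65) = −15.0818.
Balance: K_A = K_B − x×(3.34 − 1.03), so x = (K_B − K_A)/(3.34 − 1.03) = 6.2302/2.31 = 2.7 km.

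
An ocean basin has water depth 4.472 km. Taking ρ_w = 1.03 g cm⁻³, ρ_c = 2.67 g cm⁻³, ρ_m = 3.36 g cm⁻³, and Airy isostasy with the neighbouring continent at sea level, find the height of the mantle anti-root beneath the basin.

10.6 km

For local isostatic compensation: replacing crust with seawater at the top is compensated by replacing crust with mantle at the base: d (ρ_c − ρ_w) = a (ρ_m − ρ_c).
a = d (ρ_c − ρ_w)/(ρ_m − ρ_c) = 4.472 km × 1.64/0.69 = 10.6 km.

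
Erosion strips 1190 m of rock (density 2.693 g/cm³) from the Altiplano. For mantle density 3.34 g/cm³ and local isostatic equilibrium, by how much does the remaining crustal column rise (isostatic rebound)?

959 m

Unloading: uplift u = e ρ_c/ρ_m = 1190 m × 2.693/3.34 = 959 m.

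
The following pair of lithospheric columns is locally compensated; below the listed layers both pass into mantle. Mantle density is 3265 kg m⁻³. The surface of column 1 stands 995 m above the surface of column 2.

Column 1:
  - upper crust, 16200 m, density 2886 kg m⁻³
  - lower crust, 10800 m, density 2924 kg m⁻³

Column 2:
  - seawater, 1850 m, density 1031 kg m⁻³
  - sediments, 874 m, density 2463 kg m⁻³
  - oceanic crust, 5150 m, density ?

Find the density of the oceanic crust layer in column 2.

2930 kg m⁻³

Take the compensation level at the base of the deeper column (depth z_c below the surface of column 1) and equate Σ ρ_i t_i down to z_c; mantle fills any gap and the z_c terms cancel.
Column 1: 16200×2886 + 10800×2924 + (z_c − 27000)×3265
Column 2: 995×0 + 1850×1031 + 874×2463 + 5150×ρ + (z_c − 995 − 7874)×3265
The z_c×3265 term appears on both sides and cancels. Collect the known terms of each column as K = Σ(ρt)_known − 3265 × (depth of known layers): K_1 = 78332400 − 3265×27000 = −9822600; K_2 = 4060012 − 3265×(995 + 7874) = −24897273.
Balance: K_1 = K_2 + 5150×ρ, so ρ = (K_1 − K_2)/5150 = 15074700/5150 = 2930 kg m⁻³.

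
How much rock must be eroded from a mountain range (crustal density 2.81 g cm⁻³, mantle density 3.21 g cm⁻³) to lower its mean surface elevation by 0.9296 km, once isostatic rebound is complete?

Net drop Δ = e − u = e − e ρ_c/ρ_m = e (ρ_m − ρ_c)/ρ_m.
e = Δ ρ_m/(ρ_m − ρ_c) = 0.9296 km × 3.21/0.4 = 7.46 km.

7.46 km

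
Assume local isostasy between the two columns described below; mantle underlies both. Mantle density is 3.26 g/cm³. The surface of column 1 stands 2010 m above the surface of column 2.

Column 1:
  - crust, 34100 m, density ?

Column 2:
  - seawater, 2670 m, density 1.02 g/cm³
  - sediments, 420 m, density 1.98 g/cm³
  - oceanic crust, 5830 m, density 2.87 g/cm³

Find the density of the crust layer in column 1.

2.81 g/cm³

Take the compensation level at the base of the deeper column (depth z_c below the surface of column 1) and equate Σ ρ_i t_i down to z_c; mantle fills any gap and the z_c terms cancel.
Column 1: 34100×ρ + (z_c − 34100)×3.26
Column 2: 2010×0 + 2670×1.02 + 420×1.98 + 5830×2.87 + (z_c − 2010 − 8920)×3.26
The z_c×3.26 term appears on both sides and cancels. Collect the known terms of each column as K = Σ(ρt)_known − 3.26 × (depth of known layers): K_1 = 0 − 3.26×34100 = −111166; K_2 = 20287.1 − 3.26×(2010 + 8920) = −15344.7.
Balance: K_1 + 34100×ρ = K_2, so ρ = (K_2 − K_1)/34100 = 95821.3/34100 = 2.81 g/cm³.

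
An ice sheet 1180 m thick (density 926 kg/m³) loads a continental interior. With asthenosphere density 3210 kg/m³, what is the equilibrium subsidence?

For local isostatic compensation: the ice load ρ_ice t is balanced by mantle displaced below, ρ_m s.
s = t ρ_ice / ρ_m = 1180 m × 926/3210 = 340 m.

340 m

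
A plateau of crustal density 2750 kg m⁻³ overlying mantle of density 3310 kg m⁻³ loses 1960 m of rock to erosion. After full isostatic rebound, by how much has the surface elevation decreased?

Rebound u = e ρ_c/ρ_m = 1960 m × 2750/3310 = 1628 m.
Net surface drop = e − u = 1960 m − 1628 m = e (ρ_m − ρ_c)/ρ_m = 332 m.

332 m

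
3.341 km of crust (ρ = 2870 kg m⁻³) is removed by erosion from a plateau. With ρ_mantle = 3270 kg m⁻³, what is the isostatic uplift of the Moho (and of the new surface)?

Unloading: uplift u = e ρ_c/ρ_m = 3.341 km × 2870/3270 = 2.93 km.

2.93 km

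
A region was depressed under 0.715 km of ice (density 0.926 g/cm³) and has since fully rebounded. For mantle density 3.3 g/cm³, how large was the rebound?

Removing the load lets mantle flow back in; uplift u satisfies ρ_ice t = ρ_m u.
u = t ρ_ice/ρ_m = 0.715 km × 0.926/3.3 = 0.201 km.

0.201 km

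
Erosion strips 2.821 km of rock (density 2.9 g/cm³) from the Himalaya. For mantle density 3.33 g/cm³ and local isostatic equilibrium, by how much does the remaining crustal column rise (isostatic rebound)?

2.46 km

Unloading: uplift u = e ρ_c/ρ_m = 2.821 km × 2.9/3.33 = 2.46 km.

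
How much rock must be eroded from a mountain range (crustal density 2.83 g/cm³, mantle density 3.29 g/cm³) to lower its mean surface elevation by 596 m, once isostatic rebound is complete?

Net drop Δ = e − u = e − e ρ_c/ρ_m = e (ρ_m − ρ_c)/ρ_m.
e = Δ ρ_m/(ρ_m − ρ_c) = 596 m × 3.29/0.46 = 4260 m.

4260 m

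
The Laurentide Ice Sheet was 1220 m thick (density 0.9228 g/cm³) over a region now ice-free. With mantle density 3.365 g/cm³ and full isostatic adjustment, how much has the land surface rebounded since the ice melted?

Removing the load lets mantle flow back in; uplift u satisfies ρ_ice t = ρ_m u.
u = t ρ_ice/ρ_m = 1220 m × 0.9228/3.365 = 335 m.

335 m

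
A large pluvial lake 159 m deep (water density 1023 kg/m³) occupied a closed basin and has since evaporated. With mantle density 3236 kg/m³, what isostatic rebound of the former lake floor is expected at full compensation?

50.3 m

u = d ρ_w/ρ_m = 159 m × 1023/3236 = 50.3 m.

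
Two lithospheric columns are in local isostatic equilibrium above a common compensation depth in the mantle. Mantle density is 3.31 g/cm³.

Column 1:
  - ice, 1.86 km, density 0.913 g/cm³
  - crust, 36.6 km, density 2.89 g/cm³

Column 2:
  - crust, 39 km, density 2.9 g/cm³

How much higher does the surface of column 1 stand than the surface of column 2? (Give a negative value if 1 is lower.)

For any compensation level in the mantle, the mantle terms cancel and isostasy reduces to e = (Σt_1 − Σt_2) − (Σ(ρt)_1 − Σ(ρt)_2) / ρ_m.
Σt_1 = 38.46 km; Σt_2 = 39 km; Σ(ρt)_1 = 107.47218; Σ(ρt)_2 = 113.1 (in km·g/cm³).
e = (38.46 − 39) − (107.47218 − 113.1) / 3.31 = 1.16 km.

1.16 km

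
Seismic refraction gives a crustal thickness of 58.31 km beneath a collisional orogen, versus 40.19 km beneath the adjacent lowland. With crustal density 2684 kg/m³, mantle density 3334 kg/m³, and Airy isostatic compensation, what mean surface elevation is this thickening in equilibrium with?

Excess crust Δ = 58.31 km − 40.19 km = 18.12 km, split between elevation h and root r with h + r = Δ.
Airy balance ρ_c h = (ρ_m − ρ_c) r gives r = h ρ_c/(ρ_m − ρ_c), so h (1 + ρ_c/(ρ_m − ρ_c)) = Δ, i.e. h = Δ (ρ_m − ρ_c)/ρ_m.
h = 18.12 km × 650/3334 = 3.53 km.

3.53 km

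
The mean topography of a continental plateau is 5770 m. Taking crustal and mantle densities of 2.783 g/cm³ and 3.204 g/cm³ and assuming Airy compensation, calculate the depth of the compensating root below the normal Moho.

Equating mass per unit area of the two columns: the weight of the topography is balanced by the buoyancy of the root, ρ_c h = (ρ_m − ρ_c) r.
r = h · ρ_c / (ρ_m − ρ_c) = 5770 m × 2.783 / (3.204 − 2.783) = 38100 m.

38100 m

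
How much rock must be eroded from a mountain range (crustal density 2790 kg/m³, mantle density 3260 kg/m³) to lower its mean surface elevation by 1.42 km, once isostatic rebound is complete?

Net drop Δ = e − u = e − e ρ_c/ρ_m = e (ρ_m − ρ_c)/ρ_m.
e = Δ ρ_m/(ρ_m − ρ_c) = 1.42 km × 3260/470 = 9.85 km.

9.85 km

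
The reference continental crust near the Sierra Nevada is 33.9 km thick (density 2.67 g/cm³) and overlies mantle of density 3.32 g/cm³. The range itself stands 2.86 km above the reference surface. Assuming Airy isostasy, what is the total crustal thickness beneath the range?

Root depth r = h ρ_c / (ρ_m − ρ_c) = 2.86 km × 2.67 / 0.65 = 11.75 km.
Total thickness = T + h + r = 33.9 km + 2.86 km + 11.75 km = 48.5 km.

48.5 km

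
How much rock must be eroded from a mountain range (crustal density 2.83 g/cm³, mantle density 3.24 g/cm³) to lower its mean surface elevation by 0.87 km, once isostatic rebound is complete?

6.88 km

Net drop Δ = e − u = e − e ρ_c/ρ_m = e (ρ_m − ρ_c)/ρ_m.
e = Δ ρ_m/(ρ_m − ρ_c) = 0.87 km × 3.24/0.41 = 6.88 km.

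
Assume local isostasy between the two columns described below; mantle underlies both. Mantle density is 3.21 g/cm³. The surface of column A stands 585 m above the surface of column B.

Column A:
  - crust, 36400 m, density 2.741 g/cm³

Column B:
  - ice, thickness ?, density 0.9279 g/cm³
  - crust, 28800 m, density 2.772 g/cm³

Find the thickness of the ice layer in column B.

1130 m

Take the compensation level at the base of the deeper column (depth z_c below the surface of column A) and equate Σ ρ_i t_i down to z_c; mantle fills any gap and the z_c terms cancel.
Column A: 36400×2.741 + (z_c − 36400)×3.21
Column B: 585×0 + x×0.9279 + 28800×2.772 + (z_c − 585 − 28800 − x)×3.21
The z_c×3.21 term appears on both sides and cancels. Collect the known terms of each column as K = Σ(ρt)_known − 3.21 × (depth of known layers): K_A = 99772.4 − 3.21×36400 = −17071.6; K_B = 79833.6 − 3.21×(585 + 28800) = −14492.25.
Balance: K_A = K_B − x×(3.21 − 0.9279), so x = (K_B − K_A)/(3.21 − 0.9279) = 2579.35/2.2821 = 1130 m.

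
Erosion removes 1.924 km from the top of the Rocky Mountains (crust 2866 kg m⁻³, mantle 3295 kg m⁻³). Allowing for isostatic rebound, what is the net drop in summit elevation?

Rebound u = e ρ_c/ρ_m = 1.924 km × 2866/3295 = 1.674 km.
Net surface drop = e − u = 1.924 km − 1.674 km = e (ρ_m − ρ_c)/ρ_m = 0.25 km.

0.25 km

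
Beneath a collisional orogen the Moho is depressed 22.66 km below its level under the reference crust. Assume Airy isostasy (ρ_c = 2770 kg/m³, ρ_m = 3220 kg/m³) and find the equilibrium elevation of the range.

In Airy isostatic equilibrium: ρ_c h = (ρ_m − ρ_c) r.
h = r (ρ_m − ρ_c) / ρ_c = 22.66 km × (3220 − 2770) / 2770 = 3.68 km.

3.68 km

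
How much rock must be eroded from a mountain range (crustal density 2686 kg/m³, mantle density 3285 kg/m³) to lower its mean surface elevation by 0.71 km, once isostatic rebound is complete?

3.89 km

Net drop Δ = e − u = e − e ρ_c/ρ_m = e (ρ_m − ρ_c)/ρ_m.
e = Δ ρ_m/(ρ_m − ρ_c) = 0.71 km × 3285/599 = 3.89 km.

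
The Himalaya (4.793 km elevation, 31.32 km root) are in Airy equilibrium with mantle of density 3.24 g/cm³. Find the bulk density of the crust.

2.81 g/cm³

ρ_c h = (ρ_m − ρ_c) r → ρ_c (h + r) = ρ_m r → ρ_c = ρ_m r / (h + r).
ρ_c = 3.24 × 31.32 km / (4.793 km + 31.32 km) = 2.81 g/cm³.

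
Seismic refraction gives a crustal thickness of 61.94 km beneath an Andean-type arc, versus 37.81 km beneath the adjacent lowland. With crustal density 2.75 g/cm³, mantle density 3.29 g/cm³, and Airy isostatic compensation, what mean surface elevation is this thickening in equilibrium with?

3.96 km

Excess crust Δ = 61.94 km − 37.81 km = 24.13 km, split between elevation h and root r with h + r = Δ.
Airy balance ρ_c h = (ρ_m − ρ_c) r gives r = h ρ_c/(ρ_m − ρ_c), so h (1 + ρ_c/(ρ_m − ρ_c)) = Δ, i.e. h = Δ (ρ_m − ρ_c)/ρ_m.
h = 24.13 km × 0.54/3.29 = 3.96 km.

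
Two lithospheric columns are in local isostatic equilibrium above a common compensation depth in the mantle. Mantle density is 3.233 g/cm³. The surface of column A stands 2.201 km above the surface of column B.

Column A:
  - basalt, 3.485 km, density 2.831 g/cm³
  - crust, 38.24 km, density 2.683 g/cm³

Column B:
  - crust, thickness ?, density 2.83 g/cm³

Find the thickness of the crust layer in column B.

Take the compensation level at the base of the deeper column (depth z_c below the surface of column A) and equate Σ ρ_i t_i down to z_c; mantle fills any gap and the z_c terms cancel.
Column A: 3.485×2.831 + 38.24×2.683 + (z_c − 41.725)×3.233
Column B: 2.201×0 + x×2.83 + (z_c − 2.201 − 0 − x)×3.233
The z_c×3.233 term appears on both sides and cancels. Collect the known terms of each column as K = Σ(ρt)_known − 3.233 × (depth of known layers): K_A = 112.463955 − 3.233×41.725 = −22.43297; K_B = 0 − 3.233×(2.201 + 0) = −7.115833.
Balance: K_A = K_B − x×(3.233 − 2.83), so x = (K_B − K_A)/(3.233 − 2.83) = 15.3171/0.403 = 38 km.

38 km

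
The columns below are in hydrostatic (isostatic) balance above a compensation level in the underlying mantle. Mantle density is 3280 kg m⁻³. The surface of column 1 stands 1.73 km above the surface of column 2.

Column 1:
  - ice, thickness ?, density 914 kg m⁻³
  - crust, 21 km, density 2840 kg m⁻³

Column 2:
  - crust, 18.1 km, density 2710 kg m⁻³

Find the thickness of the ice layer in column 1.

2.85 km

Take the compensation level at the base of the deeper column (depth z_c below the surface of column 1) and equate Σ ρ_i t_i down to z_c; mantle fills any gap and the z_c terms cancel.
Column 1: x×914 + 21×2840 + (z_c − 21 − x)×3280
Column 2: 1.73×0 + 18.1×2710 + (z_c − 1.73 − 18.1)×3280
The z_c×3280 term appears on both sides and cancels. Collect the known terms of each column as K = Σ(ρt)_known − 3280 × (depth of known layers): K_1 = 59640 − 3280×21 = −9240; K_2 = 49051 − 3280×(1.73 + 18.1) = −15991.4.
Balance: K_1 − x×(3280 − 914) = K_2, so x = (K_1 − K_2)/(3280 − 914) = 6751.4/2366 = 2.85 km.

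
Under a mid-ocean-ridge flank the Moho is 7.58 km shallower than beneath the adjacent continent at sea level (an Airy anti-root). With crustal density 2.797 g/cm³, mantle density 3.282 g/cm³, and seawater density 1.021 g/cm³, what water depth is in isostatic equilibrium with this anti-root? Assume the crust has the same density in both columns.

2.07 km

Replacing a thickness d of crust by seawater at the top must be balanced by replacing crust with mantle at the base: d (ρ_c − ρ_w) = a (ρ_m − ρ_c).
d = a (ρ_m − ρ_c)/(ρ_c − ρ_w) = 7.58 km × 0.485/1.776 = 2.07 km.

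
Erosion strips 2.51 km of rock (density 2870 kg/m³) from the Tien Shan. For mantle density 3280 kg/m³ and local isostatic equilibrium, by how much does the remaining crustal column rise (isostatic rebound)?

2.2 km

Unloading: uplift u = e ρ_c/ρ_m = 2.51 km × 2870/3280 = 2.2 km.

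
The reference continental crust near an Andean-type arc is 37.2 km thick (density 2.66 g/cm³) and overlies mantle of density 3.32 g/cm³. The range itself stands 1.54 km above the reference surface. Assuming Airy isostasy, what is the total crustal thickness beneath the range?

Root depth r = h ρ_c / (ρ_m − ρ_c) = 1.54 km × 2.66 / 0.66 = 6.207 km.
Total thickness = T + h + r = 37.2 km + 1.54 km + 6.207 km = 44.9 km.

44.9 km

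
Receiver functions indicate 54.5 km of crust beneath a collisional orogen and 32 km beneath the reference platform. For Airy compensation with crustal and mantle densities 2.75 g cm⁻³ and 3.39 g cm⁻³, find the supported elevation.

4.25 km

Excess crust Δ = 54.5 km − 32 km = 22.5 km, split between elevation h and root r with h + r = Δ.
Airy balance ρ_c h = (ρ_m − ρ_c) r gives r = h ρ_c/(ρ_m − ρ_c), so h (1 + ρ_c/(ρ_m − ρ_c)) = Δ, i.e. h = Δ (ρ_m − ρ_c)/ρ_m.
h = 22.5 km × 0.64/3.39 = 4.25 km.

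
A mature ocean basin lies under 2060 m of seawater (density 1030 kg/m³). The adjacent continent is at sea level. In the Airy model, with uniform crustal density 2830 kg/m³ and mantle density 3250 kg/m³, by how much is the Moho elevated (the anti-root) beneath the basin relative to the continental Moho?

8830 m

Isostatic balance requires: replacing crust with seawater at the top is compensated by replacing crust with mantle at the base: d (ρ_c − ρ_w) = a (ρ_m − ρ_c).
a = d (ρ_c − ρ_w)/(ρ_m − ρ_c) = 2060 m × 1800/420 = 8830 m.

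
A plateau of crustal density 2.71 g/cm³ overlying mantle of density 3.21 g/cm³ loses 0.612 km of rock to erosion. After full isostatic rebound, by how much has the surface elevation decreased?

0.0953 km

Rebound u = e ρ_c/ρ_m = 0.612 km × 2.71/3.21 = 0.5167 km.
Net surface drop = e − u = 0.612 km − 0.5167 km = e (ρ_m − ρ_c)/ρ_m = 0.0953 km.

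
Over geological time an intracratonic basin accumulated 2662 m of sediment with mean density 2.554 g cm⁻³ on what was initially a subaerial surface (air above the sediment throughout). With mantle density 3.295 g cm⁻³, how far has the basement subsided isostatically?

2060 m

Subaerial load: s = t ρ_sed / ρ_m = 2662 m × 2.554/3.295 = 2060 m.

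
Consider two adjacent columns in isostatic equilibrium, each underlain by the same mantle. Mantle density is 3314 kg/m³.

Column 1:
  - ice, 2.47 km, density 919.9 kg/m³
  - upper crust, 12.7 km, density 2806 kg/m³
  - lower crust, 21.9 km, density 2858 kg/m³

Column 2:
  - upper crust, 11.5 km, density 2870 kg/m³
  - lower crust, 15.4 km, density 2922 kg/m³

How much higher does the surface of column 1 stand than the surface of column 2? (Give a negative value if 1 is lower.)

For any compensation level in the mantle, the mantle terms cancel and isostasy reduces to e = (Σt_1 − Σt_2) − (Σ(ρt)_1 − Σ(ρt)_2) / ρ_m.
Σt_1 = 37.07 km; Σt_2 = 26.9 km; Σ(ρt)_1 = 100498.553; Σ(ρt)_2 = 78003.8 (in km·kg/m³).
e = (37.07 − 26.9) − (100498.553 − 78003.8) / 3314 = 3.38 km.

3.38 km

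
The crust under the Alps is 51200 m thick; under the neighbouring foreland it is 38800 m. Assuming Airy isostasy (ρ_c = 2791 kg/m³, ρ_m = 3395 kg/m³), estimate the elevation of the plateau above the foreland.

Excess crust Δ = 51200 m − 38800 m = 12400 m, split between elevation h and root r with h + r = Δ.
Airy balance ρ_c h = (ρ_m − ρ_c) r gives r = h ρ_c/(ρ_m − ρ_c), so h (1 + ρ_c/(ρ_m − ρ_c)) = Δ, i.e. h = Δ (ρ_m − ρ_c)/ρ_m.
h = 12400 m × 604/3395 = 2210 m.

2210 m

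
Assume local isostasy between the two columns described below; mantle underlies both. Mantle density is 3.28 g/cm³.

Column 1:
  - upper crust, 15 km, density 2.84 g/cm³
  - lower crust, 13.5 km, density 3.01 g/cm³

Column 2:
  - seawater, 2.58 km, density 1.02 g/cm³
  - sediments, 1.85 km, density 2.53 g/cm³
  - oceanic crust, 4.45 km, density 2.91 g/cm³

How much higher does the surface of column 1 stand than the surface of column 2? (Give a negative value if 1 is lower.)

0.421 km

For any compensation level in the mantle, the mantle terms cancel and isostasy reduces to e = (Σt_1 − Σt_2) − (Σ(ρt)_1 − Σ(ρt)_2) / ρ_m.
Σt_1 = 28.5 km; Σt_2 = 8.88 km; Σ(ρt)_1 = 83.235; Σ(ρt)_2 = 20.2616 (in km·g/cm³).
e = (28.5 − 8.88) − (83.235 − 20.2616) / 3.28 = 0.421 km.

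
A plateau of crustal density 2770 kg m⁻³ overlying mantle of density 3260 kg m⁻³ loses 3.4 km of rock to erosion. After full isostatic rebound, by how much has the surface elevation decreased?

0.511 km

Rebound u = e ρ_c/ρ_m = 3.4 km × 2770/3260 = 2.889 km.
Net surface drop = e − u = 3.4 km − 2.889 km = e (ρ_m − ρ_c)/ρ_m = 0.511 km.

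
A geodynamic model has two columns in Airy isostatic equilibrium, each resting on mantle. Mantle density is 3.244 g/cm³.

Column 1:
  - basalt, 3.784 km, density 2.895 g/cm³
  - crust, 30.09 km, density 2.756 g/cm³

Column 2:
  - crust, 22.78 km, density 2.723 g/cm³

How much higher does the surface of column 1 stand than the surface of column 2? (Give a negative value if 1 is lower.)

1.28 km

For any compensation level in the mantle, the mantle terms cancel and isostasy reduces to e = (Σt_1 − Σt_2) − (Σ(ρt)_1 − Σ(ρt)_2) / ρ_m.
Σt_1 = 33.874 km; Σt_2 = 22.78 km; Σ(ρt)_1 = 93.88272; Σ(ρt)_2 = 62.02994 (in km·g/cm³).
e = (33.874 − 22.78) − (93.88272 − 62.02994) / 3.244 = 1.28 km.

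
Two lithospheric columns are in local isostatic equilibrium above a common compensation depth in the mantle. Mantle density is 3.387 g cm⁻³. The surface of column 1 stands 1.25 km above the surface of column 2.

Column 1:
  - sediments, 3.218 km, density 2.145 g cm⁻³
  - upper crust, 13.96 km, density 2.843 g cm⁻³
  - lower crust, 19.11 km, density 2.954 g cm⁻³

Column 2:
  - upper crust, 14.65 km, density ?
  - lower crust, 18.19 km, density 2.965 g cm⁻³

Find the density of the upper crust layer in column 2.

2.84 g cm⁻³

Take the compensation level at the base of the deeper column (depth z_c below the surface of column 1) and equate Σ ρ_i t_i down to z_c; mantle fills any gap and the z_c terms cancel.
Column 1: 3.218×2.145 + 13.96×2.843 + 19.11×2.954 + (z_c − 36.288)×3.387
Column 2: 1.25×0 + 14.65×ρ + 18.19×2.965 + (z_c − 1.25 − 32.84)×3.387
The z_c×3.387 term appears on both sides and cancels. Collect the known terms of each column as K = Σ(ρt)_known − 3.387 × (depth of known layers): K_1 = 103.04183 − 3.387×36.288 = −19.865626; K_2 = 53.93335 − 3.387×(1.25 + 32.84) = −61.52948.
Balance: K_1 = K_2 + 14.65×ρ, so ρ = (K_1 − K_2)/14.65 = 41.6639/14.65 = 2.84 g cm⁻³.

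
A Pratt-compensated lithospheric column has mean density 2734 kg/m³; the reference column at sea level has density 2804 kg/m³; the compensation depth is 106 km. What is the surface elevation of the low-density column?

ρ_ref D = ρ (D + h) → h = D (ρ_ref − ρ)/ρ.
h = 106 km × (2804 − 2734)/2734 = 2.71 km.

2.71 km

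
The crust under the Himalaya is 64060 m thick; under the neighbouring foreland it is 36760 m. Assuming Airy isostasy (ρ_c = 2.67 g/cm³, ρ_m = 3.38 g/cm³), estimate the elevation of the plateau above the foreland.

5730 m

Excess crust Δ = 64060 m − 36760 m = 27300 m, split between elevation h and root r with h + r = Δ.
Airy balance ρ_c h = (ρ_m − ρ_c) r gives r = h ρ_c/(ρ_m − ρ_c), so h (1 + ρ_c/(ρ_m − ρ_c)) = Δ, i.e. h = Δ (ρ_m − ρ_c)/ρ_m.
h = 27300 m × 0.71/3.38 = 5730 m.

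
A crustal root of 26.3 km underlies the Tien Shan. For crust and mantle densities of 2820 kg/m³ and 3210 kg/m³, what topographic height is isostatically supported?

Equating mass per unit area of the two columns: ρ_c h = (ρ_m − ρ_c) r.
h = r (ρ_m − ρ_c) / ρ_c = 26.3 km × (3210 − 2820) / 2820 = 3.64 km.

3.64 km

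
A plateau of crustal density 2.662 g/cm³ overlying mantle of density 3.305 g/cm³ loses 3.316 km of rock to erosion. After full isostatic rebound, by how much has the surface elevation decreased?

0.645 km

Rebound u = e ρ_c/ρ_m = 3.316 km × 2.662/3.305 = 2.671 km.
Net surface drop = e − u = 3.316 km − 2.671 km = e (ρ_m − ρ_c)/ρ_m = 0.645 km.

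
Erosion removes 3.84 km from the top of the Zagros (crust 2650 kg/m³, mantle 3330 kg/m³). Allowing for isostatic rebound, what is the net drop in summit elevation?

Rebound u = e ρ_c/ρ_m = 3.84 km × 2650/3330 = 3.056 km.
Net surface drop = e − u = 3.84 km − 3.056 km = e (ρ_m − ρ_c)/ρ_m = 0.784 km.

0.784 km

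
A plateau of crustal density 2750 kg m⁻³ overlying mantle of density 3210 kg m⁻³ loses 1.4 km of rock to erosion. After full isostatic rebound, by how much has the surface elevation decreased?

0.201 km

Rebound u = e ρ_c/ρ_m = 1.4 km × 2750/3210 = 1.199 km.
Net surface drop = e − u = 1.4 km − 1.199 km = e (ρ_m − ρ_c)/ρ_m = 0.201 km.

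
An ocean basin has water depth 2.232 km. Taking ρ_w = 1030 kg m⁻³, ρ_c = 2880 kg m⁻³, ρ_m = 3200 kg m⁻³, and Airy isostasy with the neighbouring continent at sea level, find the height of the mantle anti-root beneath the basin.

12.9 km

By Archimedes' principle applied to the lithosphere: replacing crust with seawater at the top is compensated by replacing crust with mantle at the base: d (ρ_c − ρ_w) = a (ρ_m − ρ_c).
a = d (ρ_c − ρ_w)/(ρ_m − ρ_c) = 2.232 km × 1850/320 = 12.9 km.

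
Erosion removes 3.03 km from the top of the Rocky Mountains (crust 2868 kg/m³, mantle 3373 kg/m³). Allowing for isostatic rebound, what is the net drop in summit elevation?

Rebound u = e ρ_c/ρ_m = 3.03 km × 2868/3373 = 2.576 km.
Net surface drop = e − u = 3.03 km − 2.576 km = e (ρ_m − ρ_c)/ρ_m = 0.454 km.

0.454 km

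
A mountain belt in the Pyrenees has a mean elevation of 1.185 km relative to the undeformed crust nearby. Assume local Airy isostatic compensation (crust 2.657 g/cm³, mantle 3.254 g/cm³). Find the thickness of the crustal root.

5.27 km

Balancing pressure at the compensation depth: the weight of the topography is balanced by the buoyancy of the root, ρ_c h = (ρ_m − ρ_c) r.
r = h · ρ_c / (ρ_m − ρ_c) = 1.185 km × 2.657 / (3.254 − 2.657) = 5.27 km.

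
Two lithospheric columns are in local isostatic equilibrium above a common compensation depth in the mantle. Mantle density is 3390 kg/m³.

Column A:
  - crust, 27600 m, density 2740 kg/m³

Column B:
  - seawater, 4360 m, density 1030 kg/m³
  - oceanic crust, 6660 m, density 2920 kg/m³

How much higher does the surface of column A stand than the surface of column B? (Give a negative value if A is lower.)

For any compensation level in the mantle, the mantle terms cancel and isostasy reduces to e = (Σt_A − Σt_B) − (Σ(ρt)_A − Σ(ρt)_B) / ρ_m.
Σt_A = 27600 m; Σt_B = 11020 m; Σ(ρt)_A = 75624000; Σ(ρt)_B = 23938000 (in m·kg/m³).
e = (27600 − 11020) − (75624000 − 23938000) / 3390 = 1330 m.

1330 m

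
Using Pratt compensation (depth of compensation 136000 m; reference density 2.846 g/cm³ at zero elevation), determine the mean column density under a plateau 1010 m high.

Pratt balance: ρ_ref D = ρ (D + h).
ρ = ρ_ref D/(D + h) = 2.846 × 136000 m/(136000 m + 1010 m) = 2.83 g/cm³.

2.83 g/cm³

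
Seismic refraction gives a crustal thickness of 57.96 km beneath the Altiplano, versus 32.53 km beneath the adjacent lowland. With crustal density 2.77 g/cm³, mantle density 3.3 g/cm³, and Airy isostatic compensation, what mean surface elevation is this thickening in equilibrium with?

Excess crust Δ = 57.96 km − 32.53 km = 25.43 km, split between elevation h and root r with h + r = Δ.
Airy balance ρ_c h = (ρ_m − ρ_c) r gives r = h ρ_c/(ρ_m − ρ_c), so h (1 + ρ_c/(ρ_m − ρ_c)) = Δ, i.e. h = Δ (ρ_m − ρ_c)/ρ_m.
h = 25.43 km × 0.53/3.3 = 4.08 km.

4.08 km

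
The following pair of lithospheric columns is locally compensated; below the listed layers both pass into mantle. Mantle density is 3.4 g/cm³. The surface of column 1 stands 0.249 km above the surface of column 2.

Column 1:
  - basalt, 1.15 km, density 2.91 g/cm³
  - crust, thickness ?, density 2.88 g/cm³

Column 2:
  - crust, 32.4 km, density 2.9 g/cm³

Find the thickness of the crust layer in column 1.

Take the compensation level at the base of the deeper column (depth z_c below the surface of column 1) and equate Σ ρ_i t_i down to z_c; mantle fills any gap and the z_c terms cancel.
Column 1: 1.15×2.91 + x×2.88 + (z_c − 1.15 − x)×3.4
Column 2: 0.249×0 + 32.4×2.9 + (z_c − 0.249 − 32.4)×3.4
The z_c×3.4 term appears on both sides and cancels. Collect the known terms of each column as K = Σ(ρt)_known − 3.4 × (depth of known layers): K_1 = 3.3465 − 3.4×1.15 = −0.5635; K_2 = 93.96 − 3.4×(0.249 + 32.4) = −17.0466.
Balance: K_1 − x×(3.4 − 2.88) = K_2, so x = (K_1 − K_2)/(3.4 − 2.88) = 16.4831/0.52 = 31.7 km.

31.7 km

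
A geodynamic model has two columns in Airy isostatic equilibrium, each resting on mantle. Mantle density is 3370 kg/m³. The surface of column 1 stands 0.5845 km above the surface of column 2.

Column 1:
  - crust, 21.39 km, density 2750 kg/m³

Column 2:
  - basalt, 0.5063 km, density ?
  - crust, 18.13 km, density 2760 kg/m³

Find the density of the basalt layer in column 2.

2910 kg/m³

Take the compensation level at the base of the deeper column (depth z_c below the surface of column 1) and equate Σ ρ_i t_i down to z_c; mantle fills any gap and the z_c terms cancel.
Column 1: 21.39×2750 + (z_c − 21.39)×3370
Column 2: 0.5845×0 + 0.5063×ρ + 18.13×2760 + (z_c − 0.5845 − 18.6363)×3370
The z_c×3370 term appears on both sides and cancels. Collect the known terms of each column as K = Σ(ρt)_known − 3370 × (depth of known layers): K_1 = 58822.5 − 3370×21.39 = −13261.8; K_2 = 50038.8 − 3370×(0.5845 + 18.6363) = −14735.296.
Balance: K_1 = K_2 + 0.5063×ρ, so ρ = (K_1 − K_2)/0.5063 = 1473.5/0.5063 = 2910 kg/m³.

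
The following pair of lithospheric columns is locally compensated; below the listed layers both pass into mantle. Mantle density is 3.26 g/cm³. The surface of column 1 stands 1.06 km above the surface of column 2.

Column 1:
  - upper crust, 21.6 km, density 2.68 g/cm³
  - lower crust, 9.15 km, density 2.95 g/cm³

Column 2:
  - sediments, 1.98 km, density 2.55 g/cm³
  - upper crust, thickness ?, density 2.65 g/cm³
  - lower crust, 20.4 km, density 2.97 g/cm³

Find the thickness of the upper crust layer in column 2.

Take the compensation level at the base of the deeper column (depth z_c below the surface of column 1) and equate Σ ρ_i t_i down to z_c; mantle fills any gap and the z_c terms cancel.
Column 1: 21.6×2.68 + 9.15×2.95 + (z_c − 30.75)×3.26
Column 2: 1.06×0 + 1.98×2.55 + x×2.65 + 20.4×2.97 + (z_c − 1.06 − 22.38 − x)×3.26
The z_c×3.26 term appears on both sides and cancels. Collect the known terms of each column as K = Σ(ρt)_known − 3.26 × (depth of known layers): K_1 = 84.8805 − 3.26×30.75 = −15.3645; K_2 = 65.637 − 3.26×(1.06 + 22.38) = −10.7774.
Balance: K_1 = K_2 − x×(3.26 − 2.65), so x = (K_2 − K_1)/(3.26 − 2.65) = 4.5871/0.61 = 7.52 km.

7.52 km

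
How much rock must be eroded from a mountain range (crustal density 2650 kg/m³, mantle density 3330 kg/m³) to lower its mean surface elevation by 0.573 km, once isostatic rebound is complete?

Net drop Δ = e − u = e − e ρ_c/ρ_m = e (ρ_m − ρ_c)/ρ_m.
e = Δ ρ_m/(ρ_m − ρ_c) = 0.573 km × 3330/680 = 2.81 km.

2.81 km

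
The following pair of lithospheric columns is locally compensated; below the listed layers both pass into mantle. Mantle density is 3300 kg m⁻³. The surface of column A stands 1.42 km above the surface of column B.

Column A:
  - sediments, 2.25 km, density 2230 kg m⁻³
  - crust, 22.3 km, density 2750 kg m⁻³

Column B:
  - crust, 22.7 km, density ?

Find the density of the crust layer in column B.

2860 kg m⁻³

Take the compensation level at the base of the deeper column (depth z_c below the surface of column A) and equate Σ ρ_i t_i down to z_c; mantle fills any gap and the z_c terms cancel.
Column A: 2.25×2230 + 22.3×2750 + (z_c − 24.55)×3300
Column B: 1.42×0 + 22.7×ρ + (z_c − 1.42 − 22.7)×3300
The z_c×3300 term appears on both sides and cancels. Collect the known terms of each column as K = Σ(ρt)_known − 3300 × (depth of known layers): K_A = 66342.5 − 3300×24.55 = −14672.5; K_B = 0 − 3300×(1.42 + 22.7) = −79596.
Balance: K_A = K_B + 22.7×ρ, so ρ = (K_A − K_B)/22.7 = 64923.5/22.7 = 2860 kg m⁻³.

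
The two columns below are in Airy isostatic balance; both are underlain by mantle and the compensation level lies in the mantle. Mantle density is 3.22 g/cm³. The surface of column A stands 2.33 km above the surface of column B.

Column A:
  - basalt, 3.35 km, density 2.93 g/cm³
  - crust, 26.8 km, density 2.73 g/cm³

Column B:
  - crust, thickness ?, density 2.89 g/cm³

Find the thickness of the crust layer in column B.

20 km

Take the compensation level at the base of the deeper column (depth z_c below the surface of column A) and equate Σ ρ_i t_i down to z_c; mantle fills any gap and the z_c terms cancel.
Column A: 3.35×2.93 + 26.8×2.73 + (z_c − 30.15)×3.22
Column B: 2.33×0 + x×2.89 + (z_c − 2.33 − 0 − x)×3.22
The z_c×3.22 term appears on both sides and cancels. Collect the known terms of each column as K = Σ(ρt)_known − 3.22 × (depth of known layers): K_A = 82.9795 − 3.22×30.15 = −14.1035; K_B = 0 − 3.22×(2.33 + 0) = −7.5026.
Balance: K_A = K_B − x×(3.22 − 2.89), so x = (K_B − K_A)/(3.22 − 2.89) = 6.6009/0.33 = 20 km.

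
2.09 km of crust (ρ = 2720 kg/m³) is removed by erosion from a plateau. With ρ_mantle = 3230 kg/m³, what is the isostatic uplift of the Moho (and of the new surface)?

1.76 km

Unloading: uplift u = e ρ_c/ρ_m = 2.09 km × 2720/3230 = 1.76 km.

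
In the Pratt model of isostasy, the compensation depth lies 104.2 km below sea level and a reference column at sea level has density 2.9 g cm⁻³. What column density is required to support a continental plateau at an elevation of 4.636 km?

Pratt balance: ρ_ref D = ρ (D + h).
ρ = ρ_ref D/(D + h) = 2.9 × 104.2 km/(104.2 km + 4.636 km) = 2.78 g cm⁻³.

2.78 g cm⁻³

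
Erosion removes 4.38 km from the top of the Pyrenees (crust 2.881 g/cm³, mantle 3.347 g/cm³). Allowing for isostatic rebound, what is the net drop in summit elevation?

0.61 km

Rebound u = e ρ_c/ρ_m = 4.38 km × 2.881/3.347 = 3.77 km.
Net surface drop = e − u = 4.38 km − 3.77 km = e (ρ_m − ρ_c)/ρ_m = 0.61 km.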